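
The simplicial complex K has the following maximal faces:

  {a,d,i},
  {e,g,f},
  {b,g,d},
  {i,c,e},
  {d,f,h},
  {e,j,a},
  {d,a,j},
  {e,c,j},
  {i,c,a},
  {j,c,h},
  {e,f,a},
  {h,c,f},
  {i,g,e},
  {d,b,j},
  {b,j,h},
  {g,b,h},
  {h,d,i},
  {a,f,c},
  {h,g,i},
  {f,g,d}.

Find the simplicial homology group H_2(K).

Order the vertices as a < b < c < d < e < f < g < h < i < j. Listing each simplex with vertices in this order, K has dimension 2 with simplices:

  0-simplices (10): a, b, c, d, e, f, g, h, i, j
  1-simplices (30): ac, ad, ae, af, ai, aj, bd, bg, bh, bj, ce, cf, ch, ci, cj, df, dg, dh, di, dj, ef, eg, ei, ej, fg, fh, gh, gi, hi, hj
  2-simplices (20): acf, aci, adi, adj, aef, aej, bdg, bdj, bgh, bhj, cei, cej, cfh, chj, dfg, dfh, dhi, efg, egi, ghi

so the chain groups are C_0 ≅ Z^10, C_1 ≅ Z^30, C_2 ≅ Z^20.

Boundary ∂_1: C_1 → C_0 maps an edge to its endpoints' difference, ∂[p,q] = q − p.
As a 10×30 matrix over Z this has rank 9, with invariant factors (1,1,1,1,1,1,1,1,1).

Boundary ∂_2: C_2 → C_1 acts by ∂[p,q,r] = [q,r] − [p,r] + [p,q]. For instance
  ∂aef = ef − af + ae,
  ∂adj = dj − aj + ad.
This gives a 30×20 integer matrix of rank 20; reducing to Smith normal form yields diagonal entries (1,1,1,1,1,1,1,1,1,1,1,1,1,1,1,1,1,1,1,2).

Reading off H_k = ker ∂_k / im ∂_{k+1}:

  H_2: rank ker ∂_2 − rank ∂_3 = (20 − 20) − 0 = 0, and there is no ∂_3, so H_2 = 0.

H_2 ≅ 0.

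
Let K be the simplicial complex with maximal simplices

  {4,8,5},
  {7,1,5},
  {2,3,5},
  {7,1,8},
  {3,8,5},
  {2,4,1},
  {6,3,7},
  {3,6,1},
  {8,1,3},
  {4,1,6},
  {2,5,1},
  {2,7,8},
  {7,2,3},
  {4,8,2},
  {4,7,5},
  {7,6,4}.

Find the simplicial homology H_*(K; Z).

H_0 = Z,  H_1 = Z^2,  H_2 = Z.

Fix the vertex order 1 < 2 < 3 < 4 < 5 < 6 < 7 < 8 and write every simplex with vertices in increasing order. Then dim K = 2 and the simplices of K are:

  0-simplices (8): [1], [2], [3], [4], [5], [6], [7], [8]
  1-simplices (24): (24 of them)
  2-simplices (16): [1,2,4], [1,2,5], [1,3,6], [1,3,8], [1,4,6], [1,5,7], [1,7,8], [2,3,5], [2,3,7], [2,4,8], [2,7,8], [3,5,8], [3,6,7], [4,5,7], [4,5,8], [4,6,7]

giving chain groups C_0 ≅ Z^8, C_1 ≅ Z^24, C_2 ≅ Z^16.

Boundary ∂_1: C_1 → C_0 maps an edge to its endpoints' difference, ∂[p,q] = q − p. For instance
  ∂[3,5] = [5] − [3].
This gives a 8×24 integer matrix of rank 7; reducing to Smith normal form yields diagonal entries (1,1,1,1,1,1,1).

Boundary ∂_2: C_2 → C_1 maps a triangle to the signed sum of its edges. For instance
  ∂[3,6,7] = [6,7] − [3,7] + [3,6],
  ∂[2,7,8] = [7,8] − [2,8] + [2,7].
As a 24×16 matrix over Z this has rank 15, with invariant factors (1,1,1,1,1,1,1,1,1,1,1,1,1,1,1).

Computing H_k = (kernel of ∂_k) / (image of ∂_{k+1}):

  H_0: rank C_0 − rank ∂_1 = 8 − 7 = 1, and the invariant factors of ∂_1 are all 1, so H_0 = Z.
  H_1: rank ker ∂_1 − rank ∂_2 = (24 − 7) − 15 = 2, and the invariant factors of ∂_2 are all 1, so H_1 = Z^2.
  H_2: rank ker ∂_2 − rank ∂_3 = (16 − 15) − 0 = 1, and there is no ∂_3, so H_2 = Z.

As a check, the Euler characteristic is 8 − 24 + 16 = 0, which agrees with 1 − 2 + 1 = 0.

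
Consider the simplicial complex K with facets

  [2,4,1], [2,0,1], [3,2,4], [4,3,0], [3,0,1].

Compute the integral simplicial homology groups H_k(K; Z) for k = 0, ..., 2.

We work with the vertex ordering 0 < 1 < 2 < 3 < 4. The simplices of K, each written with vertices in increasing order, are:

  0-simplices (5): [0], [1], [2], [3], [4]
  1-simplices (10): [0,1], [0,2], [0,3], [0,4], [1,2], [1,3], [1,4], [2,3], [2,4], [3,4]
  2-simplices (5): [0,1,2], [0,1,3], [0,3,4], [1,2,4], [2,3,4]

Hence C_0 ≅ Z^5, C_1 ≅ Z^10, C_2 ≅ Z^5.

∂_1: C_1 → C_0 is given by ∂[p,q] = [q] − [p].
The 5×10 boundary matrix has rank 4 and Smith normal form diag(1,1,1,1).

∂_2: C_2 → C_1 maps a triangle to the signed sum of its edges. For instance
  ∂[2,3,4] = [3,4] − [2,4] + [2,3],
  ∂[0,1,2] = [1,2] − [0,2] + [0,1].
As a 10×5 matrix over Z this has rank 5, with invariant factors (1,1,1,1,1).

Computing H_k = (kernel of ∂_k) / (image of ∂_{k+1}):

  H_0: rank C_0 − rank ∂_1 = 5 − 4 = 1, and the invariant factors of ∂_1 are all 1, so H_0 = Z.
  H_1: rank ker ∂_1 − rank ∂_2 = (10 − 4) − 5 = 1, and the invariant factors of ∂_2 are all 1, so H_1 = Z.
  H_2: rank ker ∂_2 − rank ∂_3 = (5 − 5) − 0 = 0, and there is no ∂_3, so H_2 = 0.

H_0 ≅ Z,  H_1 ≅ Z,  H_2 = 0.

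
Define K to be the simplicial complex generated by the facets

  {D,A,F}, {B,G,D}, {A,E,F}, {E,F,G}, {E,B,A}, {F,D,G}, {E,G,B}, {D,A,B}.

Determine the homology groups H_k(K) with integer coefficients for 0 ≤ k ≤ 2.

We work with the vertex ordering A < B < D < E < F < G. The simplices of K, each written with vertices in increasing order, are:

  0-simplices (6): A, B, D, E, F, G
  1-simplices (12): AB, AD, AE, AF, BD, BE, BG, DF, DG, EF, EG, FG
  2-simplices (8): ABD, ABE, ADF, AEF, BDG, BEG, DFG, EFG

so the chain groups are C_0 ≅ Z^6, C_1 ≅ Z^12, C_2 ≅ Z^8.

Boundary ∂_1: C_1 → C_0 is given by ∂[p,q] = [q] − [p].
The 6×12 boundary matrix has rank 5 and Smith normal form diag(1,1,1,1,1).

∂_2: C_2 → C_1 sends each 2-simplex [p,q,r] to [q,r] − [p,r] + [p,q]. For instance
  ∂ABD = BD − AD + AB,
  ∂ADF = DF − AF + AD.
The resulting 12×8 matrix has rank 7, and its Smith normal form has invariant factors (1,1,1,1,1,1,1).

From H_k ≅ ker(∂_k) / im(∂_{k+1}) we obtain:

  H_0: rank C_0 − rank ∂_1 = 6 − 5 = 1, and the invariant factors of ∂_1 are all 1, so H_0 ≅ Z.
  H_1: rank ker ∂_1 − rank ∂_2 = (12 − 5) − 7 = 0, and the invariant factors of ∂_2 are all 1, so H_1 ≅ 0.
  H_2: rank ker ∂_2 − rank ∂_3 = (8 − 7) − 0 = 1, and there is no ∂_3, so H_2 ≅ Z.

As a check, the Euler characteristic is 6 − 12 + 8 = 2, which agrees with 1 − 0 + 1 = 2.

H_0 ≅ Z,  H_1 = 0,  H_2 ≅ Z.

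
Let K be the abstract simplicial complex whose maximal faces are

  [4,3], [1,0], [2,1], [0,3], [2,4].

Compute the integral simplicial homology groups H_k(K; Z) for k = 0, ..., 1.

H_0 = Z,  H_1 = Z.

K has 5 vertices, 5 edges.
rank ∂_0 = 0, rank ∂_1 = 4 ⇒ b_0 = 5 − 0 − 4 = 1; all invariant factors of ∂_1 are 1 so no torsion. So H_0 ≅ Z.
rank ∂_1 = 4, rank ∂_2 = 0 ⇒ b_1 = 5 − 4 − 0 = 1. So H_1 ≅ Z.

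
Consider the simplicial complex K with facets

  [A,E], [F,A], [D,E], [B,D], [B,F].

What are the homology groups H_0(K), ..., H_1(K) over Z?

H_0 = Z,  H_1 = Z.

Order the vertices as A < B < D < E < F. Listing each simplex with vertices in this order, K has dimension 1 with simplices:

  0-simplices (5): A, B, D, E, F
  1-simplices (5): AE, AF, BD, BF, DE

so the chain groups are C_0 ≅ Z^5, C_1 ≅ Z^5.

Boundary ∂_1: C_1 → C_0 sends each edge [p,q] (with p < q) to q − p.
The 5×5 boundary matrix has rank 4 and Smith normal form diag(1,1,1,1).

Now H_k = ker ∂_k / im ∂_{k+1}, so:

  H_0: rank C_0 − rank ∂_1 = 5 − 4 = 1, and the invariant factors of ∂_1 are all 1, so H_0 ≅ Z.
  H_1: rank ker ∂_1 − rank ∂_2 = (5 − 4) − 0 = 1, and there is no ∂_2, so H_1 ≅ Z.

As a check, the Euler characteristic is 5 − 5 = 0, which agrees with 1 − 1 = 0.
(K is a triangulation of the circle S^1.)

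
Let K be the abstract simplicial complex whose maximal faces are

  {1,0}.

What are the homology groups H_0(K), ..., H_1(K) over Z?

H_0 = Z,  H_1 = 0.

Take the total order 0 < 1 on the vertex set. Then K (dimension 1) consists of the simplices:

  0-simplices (2): [0], [1]
  1-simplices (1): [0,1]

giving chain groups C_0 ≅ Z^2, C_1 ≅ Z^1.

Boundary ∂_1: C_1 → C_0 maps an edge to its endpoints' difference, ∂[p,q] = q − p.
The resulting 2×1 matrix has rank 1, and its Smith normal form has invariant factors (1).

Computing H_k = (kernel of ∂_k) / (image of ∂_{k+1}):

  H_0: rank C_0 − rank ∂_1 = 2 − 1 = 1, and the invariant factors of ∂_1 are all 1, so H_0 ≅ Z.
  H_1: rank ker ∂_1 − rank ∂_2 = (1 − 1) − 0 = 0, and there is no ∂_2, so H_1 ≅ 0.

(K is a triangulation of the 1-simplex.)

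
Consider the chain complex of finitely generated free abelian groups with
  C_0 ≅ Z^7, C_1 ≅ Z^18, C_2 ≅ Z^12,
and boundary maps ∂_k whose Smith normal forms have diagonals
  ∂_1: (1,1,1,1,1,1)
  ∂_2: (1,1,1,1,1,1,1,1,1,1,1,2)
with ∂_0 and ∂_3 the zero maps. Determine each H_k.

H_0: b_0 = 7 − 0 − 6 = 1; torsion from ∂_1 factors > 1: none. So H_0 = Z.
H_1: b_1 = 18 − 6 − 12 = 0; torsion from ∂_2 factors > 1: [2]. So H_1 = Z_2.
H_2: b_2 = 12 − 12 − 0 = 0; torsion from ∂_3 factors > 1: none. So H_2 = 0.

H_0 = Z,  H_1 = Z_2,  H_2 = 0.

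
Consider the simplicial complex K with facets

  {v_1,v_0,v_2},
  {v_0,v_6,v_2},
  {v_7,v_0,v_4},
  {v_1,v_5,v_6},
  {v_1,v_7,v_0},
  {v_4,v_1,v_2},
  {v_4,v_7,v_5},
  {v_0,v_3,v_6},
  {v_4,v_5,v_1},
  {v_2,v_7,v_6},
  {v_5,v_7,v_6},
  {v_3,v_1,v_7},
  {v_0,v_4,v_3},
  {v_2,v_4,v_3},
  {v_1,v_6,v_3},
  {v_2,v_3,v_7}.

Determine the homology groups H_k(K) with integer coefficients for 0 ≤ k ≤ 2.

Take the total order v_0 < v_1 < v_2 < v_3 < v_4 < v_5 < v_6 < v_7 on the vertex set. Then K (dimension 2) consists of the simplices:

  0-simplices (8): [v_0], [v_1], [v_2], [v_3], [v_4], [v_5], [v_6], [v_7]
  1-simplices (24): (24 of them)
  2-simplices (16): (16 of them)

so the chain groups are C_0 ≅ Z^8, C_1 ≅ Z^24, C_2 ≅ Z^16.

∂_1: C_1 → C_0 is given by ∂[p,q] = [q] − [p]. For instance
  ∂[v_1,v_5] = [v_5] − [v_1].
As a 8×24 matrix over Z this has rank 7, with invariant factors (1,1,1,1,1,1,1).

The boundary map ∂_2: C_2 → C_1 acts by ∂[p,q,r] = [q,r] − [p,r] + [p,q]. For instance
  ∂[v_0,v_1,v_2] = [v_1,v_2] − [v_0,v_2] + [v_0,v_1],
  ∂[v_0,v_3,v_4] = [v_3,v_4] − [v_0,v_4] + [v_0,v_3].
The 24×16 boundary matrix has rank 15 and Smith normal form diag(1,1,1,1,1,1,1,1,1,1,1,1,1,1,1).

Now H_k = ker ∂_k / im ∂_{k+1}, so:

  H_0: rank C_0 − rank ∂_1 = 8 − 7 = 1, and the invariant factors of ∂_1 are all 1, so H_0 ≅ Z.
  H_1: rank ker ∂_1 − rank ∂_2 = (24 − 7) − 15 = 2, and the invariant factors of ∂_2 are all 1, so H_1 ≅ Z^2.
  H_2: rank ker ∂_2 − rank ∂_3 = (16 − 15) − 0 = 1, and there is no ∂_3, so H_2 ≅ Z.

As a check, the Euler characteristic is 8 − 24 + 16 = 0, which agrees with 1 − 2 + 1 = 0.
(K is a triangulation of the torus T^2.)

H_0 ≅ Z,  H_1 ≅ Z^2,  H_2 ≅ Z.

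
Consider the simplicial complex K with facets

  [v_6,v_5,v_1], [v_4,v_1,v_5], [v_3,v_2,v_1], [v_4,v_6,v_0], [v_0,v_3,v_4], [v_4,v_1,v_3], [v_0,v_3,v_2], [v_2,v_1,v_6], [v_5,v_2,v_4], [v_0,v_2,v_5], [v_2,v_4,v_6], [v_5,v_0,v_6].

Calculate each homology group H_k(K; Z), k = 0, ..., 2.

H_0 ≅ Z,  H_1 ≅ Z/2,  H_2 = 0.

We work with the vertex ordering v_0 < v_1 < v_2 < v_3 < v_4 < v_5 < v_6. The simplices of K, each written with vertices in increasing order, are:

  0-simplices (7): [v_0], [v_1], [v_2], [v_3], [v_4], [v_5], [v_6]
  1-simplices (18): (18 of them)
  2-simplices (12): (12 of them)

giving chain groups C_0 ≅ Z^7, C_1 ≅ Z^18, C_2 ≅ Z^12.

The boundary map ∂_1: C_1 → C_0 is given by ∂[p,q] = [q] − [p]. For instance
  ∂[v_0,v_2] = [v_2] − [v_0].
The 7×18 boundary matrix has rank 6 and Smith normal form diag(1,1,1,1,1,1).

Boundary ∂_2: C_2 → C_1 sends each 2-simplex [p,q,r] to [q,r] − [p,r] + [p,q]. For instance
  ∂[v_0,v_4,v_6] = [v_4,v_6] − [v_0,v_6] + [v_0,v_4],
  ∂[v_2,v_4,v_5] = [v_4,v_5] − [v_2,v_5] + [v_2,v_4].
The resulting 18×12 matrix has rank 12, and its Smith normal form has invariant factors (1,1,1,1,1,1,1,1,1,1,1,2).

Computing H_k = (kernel of ∂_k) / (image of ∂_{k+1}):

  H_0: rank C_0 − rank ∂_1 = 7 − 6 = 1, and the invariant factors of ∂_1 are all 1, so H_0 = Z.
  H_1: rank ker ∂_1 − rank ∂_2 = (18 − 6) − 12 = 0, and ∂_2 has invariant factor 2 > 1, so H_1 = Z/2.
  H_2: rank ker ∂_2 − rank ∂_3 = (12 − 12) − 0 = 0, and there is no ∂_3, so H_2 = 0.

(K is a triangulation of the real projective plane RP^2.)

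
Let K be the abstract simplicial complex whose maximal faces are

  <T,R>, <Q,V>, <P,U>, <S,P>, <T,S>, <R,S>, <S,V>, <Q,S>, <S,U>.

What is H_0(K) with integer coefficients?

H_0 ≅ Z.

Fix the vertex order P < Q < R < S < T < U < V and write every simplex with vertices in increasing order. Then dim K = 1 and the simplices of K are:

  0-simplices (7): P, Q, R, S, T, U, V
  1-simplices (9): PS, PU, QS, QV, RS, RT, ST, SU, SV

giving chain groups C_0 ≅ Z^7, C_1 ≅ Z^9.

∂_1: C_1 → C_0 is given by ∂[p,q] = [q] − [p].
The resulting 7×9 matrix has rank 6, and its Smith normal form has invariant factors (1,1,1,1,1,1).

Computing H_k = (kernel of ∂_k) / (image of ∂_{k+1}):

  H_0: rank C_0 − rank ∂_1 = 7 − 6 = 1, and the invariant factors of ∂_1 are all 1, so H_0 = Z.

(K is a triangulation of a wedge of 3 circles.)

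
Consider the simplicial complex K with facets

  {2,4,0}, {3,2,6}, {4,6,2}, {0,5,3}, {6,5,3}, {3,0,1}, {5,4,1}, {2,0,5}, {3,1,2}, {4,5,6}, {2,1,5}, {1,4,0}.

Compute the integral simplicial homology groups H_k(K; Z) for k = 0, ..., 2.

H_0 ≅ Z,  H_1 ≅ Z/2Z,  H_2 = 0.

We work with the vertex ordering 0 < 1 < 2 < 3 < 4 < 5 < 6. The simplices of K, each written with vertices in increasing order, are:

  0-simplices (7): [0], [1], [2], [3], [4], [5], [6]
  1-simplices (18): [0,1], [0,2], [0,3], [0,4], [0,5], [1,2], [1,3], [1,4], [1,5], [2,3], [2,4], [2,5], [2,6], [3,5], [3,6], [4,5], [4,6], [5,6]
  2-simplices (12): [0,1,3], [0,1,4], [0,2,4], [0,2,5], [0,3,5], [1,2,3], [1,2,5], [1,4,5], [2,3,6], [2,4,6], [3,5,6], [4,5,6]

Hence C_0 ≅ Z^7, C_1 ≅ Z^18, C_2 ≅ Z^12.

Boundary ∂_1: C_1 → C_0 maps an edge to its endpoints' difference, ∂[p,q] = q − p.
The resulting 7×18 matrix has rank 6, and its Smith normal form has invariant factors (1,1,1,1,1,1).

The boundary map ∂_2: C_2 → C_1 acts by ∂[p,q,r] = [q,r] − [p,r] + [p,q]. For instance
  ∂[3,5,6] = [5,6] − [3,6] + [3,5],
  ∂[1,4,5] = [4,5] − [1,5] + [1,4].
As a 18×12 matrix over Z this has rank 12, with invariant factors (1,1,1,1,1,1,1,1,1,1,1,2).

Computing H_k = (kernel of ∂_k) / (image of ∂_{k+1}):

  H_0: rank C_0 − rank ∂_1 = 7 − 6 = 1, and the invariant factors of ∂_1 are all 1, so H_0 ≅ Z.
  H_1: rank ker ∂_1 − rank ∂_2 = (18 − 6) − 12 = 0, and ∂_2 has invariant factor 2 > 1, so H_1 ≅ Z/2Z.
  H_2: rank ker ∂_2 − rank ∂_3 = (12 − 12) − 0 = 0, and there is no ∂_3, so H_2 ≅ 0.

As a check, the Euler characteristic is 7 − 18 + 12 = 1, which agrees with 1 − 0 + 0 = 1.
(K is a triangulation of the real projective plane RP^2.)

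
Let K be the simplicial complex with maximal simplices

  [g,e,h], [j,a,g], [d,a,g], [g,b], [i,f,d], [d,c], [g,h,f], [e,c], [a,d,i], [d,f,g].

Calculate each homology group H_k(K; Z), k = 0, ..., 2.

H_0 ≅ Z,  H_1 ≅ Z,  H_2 = 0.

We work with the vertex ordering a < b < c < d < e < f < g < h < i < j. The simplices of K, each written with vertices in increasing order, are:

  0-simplices (10): a, b, c, d, e, f, g, h, i, j
  1-simplices (17): ad, ag, ai, aj, bg, cd, ce, df, dg, di, eg, eh, fg, fh, fi, gh, gj
  2-simplices (7): adg, adi, agj, dfg, dfi, egh, fgh

so the chain groups are C_0 ≅ Z^10, C_1 ≅ Z^17, C_2 ≅ Z^7.

Boundary ∂_1: C_1 → C_0 is given by ∂[p,q] = [q] − [p].
The 10×17 boundary matrix has rank 9 and Smith normal form diag(1,1,1,1,1,1,1,1,1).

Boundary ∂_2: C_2 → C_1 maps a triangle to the signed sum of its edges. For instance
  ∂egh = gh − eh + eg,
  ∂dfi = fi − di + df.
This gives a 17×7 integer matrix of rank 7; reducing to Smith normal form yields diagonal entries (1,1,1,1,1,1,1).

From H_k ≅ ker(∂_k) / im(∂_{k+1}) we obtain:

  H_0: rank C_0 − rank ∂_1 = 10 − 9 = 1, and the invariant factors of ∂_1 are all 1, so H_0 ≅ Z.
  H_1: rank ker ∂_1 − rank ∂_2 = (17 − 9) − 7 = 1, and the invariant factors of ∂_2 are all 1, so H_1 ≅ Z.
  H_2: rank ker ∂_2 − rank ∂_3 = (7 − 7) − 0 = 0, and there is no ∂_3, so H_2 ≅ 0.

As a check, the Euler characteristic is 10 − 17 + 7 = 0, which agrees with 1 − 1 + 0 = 0.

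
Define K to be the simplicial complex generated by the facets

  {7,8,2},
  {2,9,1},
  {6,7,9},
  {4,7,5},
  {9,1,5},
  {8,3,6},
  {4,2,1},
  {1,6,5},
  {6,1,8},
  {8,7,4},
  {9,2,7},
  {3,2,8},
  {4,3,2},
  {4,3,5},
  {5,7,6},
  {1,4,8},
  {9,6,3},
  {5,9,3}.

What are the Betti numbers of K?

Take the total order 1 < 2 < 3 < 4 < 5 < 6 < 7 < 8 < 9 on the vertex set. Then K (dimension 2) consists of the simplices:

  0-simplices (9): [1], [2], [3], [4], [5], [6], [7], [8], [9]
  1-simplices (27): (27 of them)
  2-simplices (18): [1,2,4], [1,2,9], [1,4,8], [1,5,6], [1,5,9], [1,6,8], [2,3,4], [2,3,8], [2,7,8], [2,7,9], [3,4,5], [3,5,9], [3,6,8], [3,6,9], [4,5,7], [4,7,8], [5,6,7], [6,7,9]

Hence C_0 ≅ Z^9, C_1 ≅ Z^27, C_2 ≅ Z^18.

∂_1: C_1 → C_0 is given by ∂[p,q] = [q] − [p]. For instance
  ∂[1,2] = [2] − [1].
As a 9×27 matrix over Z this has rank 8, with invariant factors (1,1,1,1,1,1,1,1).

Boundary ∂_2: C_2 → C_1 maps a triangle to the signed sum of its edges. For instance
  ∂[1,5,9] = [5,9] − [1,9] + [1,5],
  ∂[1,6,8] = [6,8] − [1,8] + [1,6].
The 27×18 boundary matrix has rank 18 and Smith normal form diag(1,1,1,1,1,1,1,1,1,1,1,1,1,1,1,1,1,2).

From H_k ≅ ker(∂_k) / im(∂_{k+1}) we obtain:

  H_0: rank C_0 − rank ∂_1 = 9 − 8 = 1, and the invariant factors of ∂_1 are all 1, so H_0 = Z.
  H_1: rank ker ∂_1 − rank ∂_2 = (27 − 8) − 18 = 1, and ∂_2 has invariant factor 2 > 1, so H_1 = Z ⊕ Z/2.
  H_2: rank ker ∂_2 − rank ∂_3 = (18 − 18) − 0 = 0, and there is no ∂_3, so H_2 = 0.

Hence the Betti numbers are b_0 = 1, b_1 = 1, b_2 = 0.

b_0 = 1, b_1 = 1, b_2 = 0.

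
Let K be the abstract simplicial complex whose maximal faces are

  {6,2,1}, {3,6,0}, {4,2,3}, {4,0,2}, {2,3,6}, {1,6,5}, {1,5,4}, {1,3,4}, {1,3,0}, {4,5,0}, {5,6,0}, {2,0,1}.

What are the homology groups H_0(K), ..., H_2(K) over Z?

H_0 = Z,  H_1 = Z/2,  H_2 = 0.

We work with the vertex ordering 0 < 1 < 2 < 3 < 4 < 5 < 6. The simplices of K, each written with vertices in increasing order, are:

  0-simplices (7): [0], [1], [2], [3], [4], [5], [6]
  1-simplices (18): [0,1], [0,2], [0,3], [0,4], [0,5], [0,6], [1,2], [1,3], [1,4], [1,5], [1,6], [2,3], [2,4], [2,6], [3,4], [3,6], [4,5], [5,6]
  2-simplices (12): [0,1,2], [0,1,3], [0,2,4], [0,3,6], [0,4,5], [0,5,6], [1,2,6], [1,3,4], [1,4,5], [1,5,6], [2,3,4], [2,3,6]

Hence C_0 ≅ Z^7, C_1 ≅ Z^18, C_2 ≅ Z^12.

∂_1: C_1 → C_0 maps an edge to its endpoints' difference, ∂[p,q] = q − p.
This gives a 7×18 integer matrix of rank 6; reducing to Smith normal form yields diagonal entries (1,1,1,1,1,1).

∂_2: C_2 → C_1 maps a triangle to the signed sum of its edges. For instance
  ∂[0,3,6] = [3,6] − [0,6] + [0,3],
  ∂[2,3,4] = [3,4] − [2,4] + [2,3].
The 18×12 boundary matrix has rank 12 and Smith normal form diag(1,1,1,1,1,1,1,1,1,1,1,2).

Computing H_k = (kernel of ∂_k) / (image of ∂_{k+1}):

  H_0: rank C_0 − rank ∂_1 = 7 − 6 = 1, and the invariant factors of ∂_1 are all 1, so H_0 ≅ Z.
  H_1: rank ker ∂_1 − rank ∂_2 = (18 − 6) − 12 = 0, and ∂_2 has invariant factor 2 > 1, so H_1 ≅ Z/2.
  H_2: rank ker ∂_2 − rank ∂_3 = (12 − 12) − 0 = 0, and there is no ∂_3, so H_2 ≅ 0.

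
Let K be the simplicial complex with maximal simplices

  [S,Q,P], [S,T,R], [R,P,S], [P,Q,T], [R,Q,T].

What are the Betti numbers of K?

b_0 = 1, b_1 = 1, b_2 = 0.

We work with the vertex ordering P < Q < R < S < T. The simplices of K, each written with vertices in increasing order, are:

  0-simplices (5): P, Q, R, S, T
  1-simplices (10): PQ, PR, PS, PT, QR, QS, QT, RS, RT, ST
  2-simplices (5): PQS, PQT, PRS, QRT, RST

giving chain groups C_0 ≅ Z^5, C_1 ≅ Z^10, C_2 ≅ Z^5.

The boundary map ∂_1: C_1 → C_0 maps an edge to its endpoints' difference, ∂[p,q] = q − p. For instance
  ∂PR = R − P.
The resulting 5×10 matrix has rank 4, and its Smith normal form has invariant factors (1,1,1,1).

The boundary map ∂_2: C_2 → C_1 sends each 2-simplex [p,q,r] to [q,r] − [p,r] + [p,q]. For instance
  ∂PRS = RS − PS + PR,
  ∂RST = ST − RT + RS.
As a 10×5 matrix over Z this has rank 5, with invariant factors (1,1,1,1,1).

From H_k ≅ ker(∂_k) / im(∂_{k+1}) we obtain:

  H_0: rank C_0 − rank ∂_1 = 5 − 4 = 1, and the invariant factors of ∂_1 are all 1, so H_0 = Z.
  H_1: rank ker ∂_1 − rank ∂_2 = (10 − 4) − 5 = 1, and the invariant factors of ∂_2 are all 1, so H_1 = Z.
  H_2: rank ker ∂_2 − rank ∂_3 = (5 − 5) − 0 = 0, and there is no ∂_3, so H_2 = 0.

Hence the Betti numbers are b_0 = 1, b_1 = 1, b_2 = 0.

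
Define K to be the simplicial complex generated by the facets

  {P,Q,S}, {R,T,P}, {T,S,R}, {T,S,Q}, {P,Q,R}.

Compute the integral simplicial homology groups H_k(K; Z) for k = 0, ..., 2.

Order the vertices as P < Q < R < S < T. Listing each simplex with vertices in this order, K has dimension 2 with simplices:

  0-simplices (5): P, Q, R, S, T
  1-simplices (10): PQ, PR, PS, PT, QR, QS, QT, RS, RT, ST
  2-simplices (5): PQR, PQS, PRT, QST, RST

Hence C_0 ≅ Z^5, C_1 ≅ Z^10, C_2 ≅ Z^5.

The boundary map ∂_1: C_1 → C_0 maps an edge to its endpoints' difference, ∂[p,q] = q − p. For instance
  ∂PS = S − P.
As a 5×10 matrix over Z this has rank 4, with invariant factors (1,1,1,1).

∂_2: C_2 → C_1 maps a triangle to the signed sum of its edges. For instance
  ∂QST = ST − QT + QS,
  ∂PRT = RT − PT + PR.
As a 10×5 matrix over Z this has rank 5, with invariant factors (1,1,1,1,1).

Computing H_k = (kernel of ∂_k) / (image of ∂_{k+1}):

  H_0: rank C_0 − rank ∂_1 = 5 − 4 = 1, and the invariant factors of ∂_1 are all 1, so H_0 = Z.
  H_1: rank ker ∂_1 − rank ∂_2 = (10 − 4) − 5 = 1, and the invariant factors of ∂_2 are all 1, so H_1 = Z.
  H_2: rank ker ∂_2 − rank ∂_3 = (5 − 5) − 0 = 0, and there is no ∂_3, so H_2 = 0.

(K is a triangulation of the Möbius band.)

H_0 ≅ Z,  H_1 ≅ Z,  H_2 = 0.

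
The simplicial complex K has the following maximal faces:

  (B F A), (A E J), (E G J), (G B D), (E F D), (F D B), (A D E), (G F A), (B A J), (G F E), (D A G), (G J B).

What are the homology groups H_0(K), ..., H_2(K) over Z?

Order the vertices as A < B < D < E < F < G < J. Listing each simplex with vertices in this order, K has dimension 2 with simplices:

  0-simplices (7): A, B, D, E, F, G, J
  1-simplices (18): AB, AD, AE, AF, AG, AJ, BD, BF, BG, BJ, DE, DF, DG, EF, EG, EJ, FG, GJ
  2-simplices (12): ABF, ABJ, ADE, ADG, AEJ, AFG, BDF, BDG, BGJ, DEF, EFG, EGJ

Hence C_0 ≅ Z^7, C_1 ≅ Z^18, C_2 ≅ Z^12.

∂_1: C_1 → C_0 sends each edge [p,q] (with p < q) to q − p. For instance
  ∂EF = F − E.
The 7×18 boundary matrix has rank 6 and Smith normal form diag(1,1,1,1,1,1).

Boundary ∂_2: C_2 → C_1 acts by ∂[p,q,r] = [q,r] − [p,r] + [p,q]. For instance
  ∂BDF = DF − BF + BD,
  ∂BGJ = GJ − BJ + BG.
The 18×12 boundary matrix has rank 12 and Smith normal form diag(1,1,1,1,1,1,1,1,1,1,1,2).

From H_k ≅ ker(∂_k) / im(∂_{k+1}) we obtain:

  H_0: rank C_0 − rank ∂_1 = 7 − 6 = 1, and the invariant factors of ∂_1 are all 1, so H_0 = Z.
  H_1: rank ker ∂_1 − rank ∂_2 = (18 − 6) − 12 = 0, and ∂_2 has invariant factor 2 > 1, so H_1 = Z_2.
  H_2: rank ker ∂_2 − rank ∂_3 = (12 − 12) − 0 = 0, and there is no ∂_3, so H_2 = 0.

As a check, the Euler characteristic is 7 − 18 + 12 = 1, which agrees with 1 − 0 + 0 = 1.
(K is a triangulation of the real projective plane RP^2.)

H_0 ≅ Z,  H_1 ≅ Z_2,  H_2 = 0.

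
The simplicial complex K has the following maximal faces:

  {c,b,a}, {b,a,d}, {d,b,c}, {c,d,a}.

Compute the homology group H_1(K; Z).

Take the total order a < b < c < d on the vertex set. Then K (dimension 2) consists of the simplices:

  0-simplices (4): a, b, c, d
  1-simplices (6): ab, ac, ad, bc, bd, cd
  2-simplices (4): abc, abd, acd, bcd

so the chain groups are C_0 ≅ Z^4, C_1 ≅ Z^6, C_2 ≅ Z^4.

Boundary ∂_1: C_1 → C_0 is given by ∂[p,q] = [q] − [p]. For instance
  ∂ab = b − a.
The resulting 4×6 matrix has rank 3, and its Smith normal form has invariant factors (1,1,1).

Boundary ∂_2: C_2 → C_1 sends each 2-simplex [p,q,r] to [q,r] − [p,r] + [p,q]. For instance
  ∂bcd = cd − bd + bc,
  ∂abd = bd − ad + ab.
This gives a 6×4 integer matrix of rank 3; reducing to Smith normal form yields diagonal entries (1,1,1).

Now H_k = ker ∂_k / im ∂_{k+1}, so:

  H_1: rank ker ∂_1 − rank ∂_2 = (6 − 3) − 3 = 0, and the invariant factors of ∂_2 are all 1, so H_1 = 0.

H_1 ≅ 0.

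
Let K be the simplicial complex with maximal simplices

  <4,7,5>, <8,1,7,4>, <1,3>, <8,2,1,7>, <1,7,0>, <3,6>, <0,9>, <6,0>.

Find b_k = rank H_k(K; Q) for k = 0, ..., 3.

b_0 = 1, b_1 = 1, b_2 = 0, b_3 = 0.

Take the total order 0 < 1 < 2 < 3 < 4 < 5 < 6 < 7 < 8 < 9 on the vertex set. Then K (dimension 3) consists of the simplices:

  0-simplices (10): [0], [1], [2], [3], [4], [5], [6], [7], [8], [9]
  1-simplices (17): [0,1], [0,6], [0,7], [0,9], [1,2], [1,3], [1,4], [1,7], [1,8], [2,7], [2,8], [3,6], [4,5], [4,7], [4,8], [5,7], [7,8]
  2-simplices (9): [0,1,7], [1,2,7], [1,2,8], [1,4,7], [1,4,8], [1,7,8], [2,7,8], [4,5,7], [4,7,8]
  3-simplices (2): [1,2,7,8], [1,4,7,8]

so the chain groups are C_0 ≅ Z^10, C_1 ≅ Z^17, C_2 ≅ Z^9, C_3 ≅ Z^2.

∂_1: C_1 → C_0 sends each edge [p,q] (with p < q) to q − p.
This gives a 10×17 integer matrix of rank 9; reducing to Smith normal form yields diagonal entries (1,1,1,1,1,1,1,1,1).

Boundary ∂_2: C_2 → C_1 sends each 2-simplex [p,q,r] to [q,r] − [p,r] + [p,q]. For instance
  ∂[2,7,8] = [7,8] − [2,8] + [2,7],
  ∂[1,4,7] = [4,7] − [1,7] + [1,4].
The resulting 17×9 matrix has rank 7, and its Smith normal form has invariant factors (1,1,1,1,1,1,1).

∂_3: C_3 → C_2 sends each 3-simplex σ to the alternating sum Σ_i (−1)^i (σ with its i-th vertex removed). For instance
  ∂[1,2,7,8] = [2,7,8] − [1,7,8] + [1,2,8] − [1,2,7],
  ∂[1,4,7,8] = [4,7,8] − [1,7,8] + [1,4,8] − [1,4,7].
The 9×2 boundary matrix has rank 2 and Smith normal form diag(1,1).

From H_k ≅ ker(∂_k) / im(∂_{k+1}) we obtain:

  H_0: rank C_0 − rank ∂_1 = 10 − 9 = 1, and the invariant factors of ∂_1 are all 1, so H_0 = Z.
  H_1: rank ker ∂_1 − rank ∂_2 = (17 − 9) − 7 = 1, and the invariant factors of ∂_2 are all 1, so H_1 = Z.
  H_2: rank ker ∂_2 − rank ∂_3 = (9 − 7) − 2 = 0, and the invariant factors of ∂_3 are all 1, so H_2 = 0.
  H_3: rank ker ∂_3 − rank ∂_4 = (2 − 2) − 0 = 0, and there is no ∂_4, so H_3 = 0.

Hence the Betti numbers are b_0 = 1, b_1 = 1, b_2 = 0, b_3 = 0.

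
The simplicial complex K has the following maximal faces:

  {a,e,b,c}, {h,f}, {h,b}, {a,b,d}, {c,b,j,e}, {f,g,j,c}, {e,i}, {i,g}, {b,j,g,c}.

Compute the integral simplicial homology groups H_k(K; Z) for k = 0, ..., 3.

Order the vertices as a < b < c < d < e < f < g < h < i < j. Listing each simplex with vertices in this order, K has dimension 3 with simplices:

  0-simplices (10): a, b, c, d, e, f, g, h, i, j
  1-simplices (21): ab, ac, ad, ae, bc, bd, be, bg, bh, bj, ce, cf, cg, cj, ei, ej, fg, fh, fj, gi, gj
  2-simplices (14): abc, abd, abe, ace, bce, bcg, bcj, bej, bgj, cej, cfg, cfj, cgj, fgj
  3-simplices (4): abce, bcej, bcgj, cfgj

Hence C_0 ≅ Z^10, C_1 ≅ Z^21, C_2 ≅ Z^14, C_3 ≅ Z^4.

Boundary ∂_1: C_1 → C_0 sends each edge [p,q] (with p < q) to q − p. For instance
  ∂ae = e − a.
As a 10×21 matrix over Z this has rank 9, with invariant factors (1,1,1,1,1,1,1,1,1).

Boundary ∂_2: C_2 → C_1 sends each 2-simplex [p,q,r] to [q,r] − [p,r] + [p,q]. For instance
  ∂bgj = gj − bj + bg,
  ∂cfg = fg − cg + cf.
The resulting 21×14 matrix has rank 10, and its Smith normal form has invariant factors (1,1,1,1,1,1,1,1,1,1).

Boundary ∂_3: C_3 → C_2 sends each 3-simplex σ to the alternating sum Σ_i (−1)^i (σ with its i-th vertex removed). For instance
  ∂abce = bce − ace + abe − abc,
  ∂cfgj = fgj − cgj + cfj − cfg.
The resulting 14×4 matrix has rank 4, and its Smith normal form has invariant factors (1,1,1,1).

Reading off H_k = ker ∂_k / im ∂_{k+1}:

  H_0: rank C_0 − rank ∂_1 = 10 − 9 = 1, and the invariant factors of ∂_1 are all 1, so H_0 ≅ Z.
  H_1: rank ker ∂_1 − rank ∂_2 = (21 − 9) − 10 = 2, and the invariant factors of ∂_2 are all 1, so H_1 ≅ Z^2.
  H_2: rank ker ∂_2 − rank ∂_3 = (14 − 10) − 4 = 0, and the invariant factors of ∂_3 are all 1, so H_2 ≅ 0.
  H_3: rank ker ∂_3 − rank ∂_4 = (4 − 4) − 0 = 0, and there is no ∂_4, so H_3 ≅ 0.

H_0 ≅ Z,  H_1 ≅ Z^2,  H_2 = 0,  H_3 = 0.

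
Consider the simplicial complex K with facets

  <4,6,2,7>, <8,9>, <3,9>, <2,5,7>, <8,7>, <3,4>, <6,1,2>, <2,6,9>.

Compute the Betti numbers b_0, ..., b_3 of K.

K has 9 vertices, 16 edges, 7 triangles, 1 3-simplex.
rank ∂_0 = 0, rank ∂_1 = 8 ⇒ b_0 = 9 − 0 − 8 = 1; all invariant factors of ∂_1 are 1 so no torsion. So H_0 ≅ Z.
rank ∂_1 = 8, rank ∂_2 = 6 ⇒ b_1 = 16 − 8 − 6 = 2; all invariant factors of ∂_2 are 1 so no torsion. So H_1 ≅ Z^2.
rank ∂_2 = 6, rank ∂_3 = 1 ⇒ b_2 = 7 − 6 − 1 = 0; all invariant factors of ∂_3 are 1 so no torsion. So H_2 ≅ 0.
rank ∂_3 = 1, rank ∂_4 = 0 ⇒ b_3 = 1 − 1 − 0 = 0. So H_3 ≅ 0.

b_0 = 1, b_1 = 2, b_2 = 0, b_3 = 0.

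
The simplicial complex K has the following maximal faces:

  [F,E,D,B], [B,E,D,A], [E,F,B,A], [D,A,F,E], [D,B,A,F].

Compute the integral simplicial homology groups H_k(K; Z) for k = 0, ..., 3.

H_0 = Z,  H_1 = 0,  H_2 = 0,  H_3 = Z.

Take the total order A < B < D < E < F on the vertex set. Then K (dimension 3) consists of the simplices:

  0-simplices (5): A, B, D, E, F
  1-simplices (10): AB, AD, AE, AF, BD, BE, BF, DE, DF, EF
  2-simplices (10): ABD, ABE, ABF, ADE, ADF, AEF, BDE, BDF, BEF, DEF
  3-simplices (5): ABDE, ABDF, ABEF, ADEF, BDEF

giving chain groups C_0 ≅ Z^5, C_1 ≅ Z^10, C_2 ≅ Z^10, C_3 ≅ Z^5.

The boundary map ∂_1: C_1 → C_0 sends each edge [p,q] (with p < q) to q − p. For instance
  ∂DE = E − D.
The resulting 5×10 matrix has rank 4, and its Smith normal form has invariant factors (1,1,1,1).

Boundary ∂_2: C_2 → C_1 sends each 2-simplex [p,q,r] to [q,r] − [p,r] + [p,q]. For instance
  ∂BDF = DF − BF + BD,
  ∂ABD = BD − AD + AB.
The 10×10 boundary matrix has rank 6 and Smith normal form diag(1,1,1,1,1,1).

Boundary ∂_3: C_3 → C_2 sends each 3-simplex σ to the alternating sum Σ_i (−1)^i (σ with its i-th vertex removed). For instance
  ∂ABEF = BEF − AEF + ABF − ABE,
  ∂ADEF = DEF − AEF + ADF − ADE.
The resulting 10×5 matrix has rank 4, and its Smith normal form has invariant factors (1,1,1,1).

From H_k ≅ ker(∂_k) / im(∂_{k+1}) we obtain:

  H_0: rank C_0 − rank ∂_1 = 5 − 4 = 1, and the invariant factors of ∂_1 are all 1, so H_0 ≅ Z.
  H_1: rank ker ∂_1 − rank ∂_2 = (10 − 4) − 6 = 0, and the invariant factors of ∂_2 are all 1, so H_1 ≅ 0.
  H_2: rank ker ∂_2 − rank ∂_3 = (10 − 6) − 4 = 0, and the invariant factors of ∂_3 are all 1, so H_2 ≅ 0.
  H_3: rank ker ∂_3 − rank ∂_4 = (5 − 4) − 0 = 1, and there is no ∂_4, so H_3 ≅ Z.

(K is a triangulation of the 3-sphere S^3.)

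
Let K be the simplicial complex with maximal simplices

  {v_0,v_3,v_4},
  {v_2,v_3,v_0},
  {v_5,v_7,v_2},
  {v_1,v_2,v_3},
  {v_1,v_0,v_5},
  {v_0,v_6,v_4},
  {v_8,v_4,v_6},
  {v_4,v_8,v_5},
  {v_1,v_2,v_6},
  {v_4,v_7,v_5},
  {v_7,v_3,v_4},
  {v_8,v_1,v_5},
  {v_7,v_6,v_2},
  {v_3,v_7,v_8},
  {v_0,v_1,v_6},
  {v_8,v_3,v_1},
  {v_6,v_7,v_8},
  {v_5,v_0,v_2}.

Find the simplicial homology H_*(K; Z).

H_0 = Z,  H_1 = Z ⊕ Z/2Z,  H_2 = 0.

Order the vertices as v_0 < v_1 < v_2 < v_3 < v_4 < v_5 < v_6 < v_7 < v_8. Listing each simplex with vertices in this order, K has dimension 2 with simplices:

  0-simplices (9): [v_0], [v_1], [v_2], [v_3], [v_4], [v_5], [v_6], [v_7], [v_8]
  1-simplices (27): (27 of them)
  2-simplices (18): (18 of them)

so the chain groups are C_0 ≅ Z^9, C_1 ≅ Z^27, C_2 ≅ Z^18.

∂_1: C_1 → C_0 maps an edge to its endpoints' difference, ∂[p,q] = q − p. For instance
  ∂[v_0,v_2] = [v_2] − [v_0].
This gives a 9×27 integer matrix of rank 8; reducing to Smith normal form yields diagonal entries (1,1,1,1,1,1,1,1).

∂_2: C_2 → C_1 sends each 2-simplex [p,q,r] to [q,r] − [p,r] + [p,q]. For instance
  ∂[v_1,v_2,v_3] = [v_2,v_3] − [v_1,v_3] + [v_1,v_2],
  ∂[v_0,v_2,v_3] = [v_2,v_3] − [v_0,v_3] + [v_0,v_2].
The 27×18 boundary matrix has rank 18 and Smith normal form diag(1,1,1,1,1,1,1,1,1,1,1,1,1,1,1,1,1,2).

Computing H_k = (kernel of ∂_k) / (image of ∂_{k+1}):

  H_0: rank C_0 − rank ∂_1 = 9 − 8 = 1, and the invariant factors of ∂_1 are all 1, so H_0 = Z.
  H_1: rank ker ∂_1 − rank ∂_2 = (27 − 8) − 18 = 1, and ∂_2 has invariant factor 2 > 1, so H_1 = Z ⊕ Z/2Z.
  H_2: rank ker ∂_2 − rank ∂_3 = (18 − 18) − 0 = 0, and there is no ∂_3, so H_2 = 0.

As a check, the Euler characteristic is 9 − 27 + 18 = 0, which agrees with 1 − 1 + 0 = 0.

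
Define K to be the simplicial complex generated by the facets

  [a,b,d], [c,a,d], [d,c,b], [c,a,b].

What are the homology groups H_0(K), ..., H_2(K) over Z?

H_0 = Z,  H_1 = 0,  H_2 = Z.

Take the total order a < b < c < d on the vertex set. Then K (dimension 2) consists of the simplices:

  0-simplices (4): a, b, c, d
  1-simplices (6): ab, ac, ad, bc, bd, cd
  2-simplices (4): abc, abd, acd, bcd

Hence C_0 ≅ Z^4, C_1 ≅ Z^6, C_2 ≅ Z^4.

∂_1: C_1 → C_0 maps an edge to its endpoints' difference, ∂[p,q] = q − p.
The 4×6 boundary matrix has rank 3 and Smith normal form diag(1,1,1).

Boundary ∂_2: C_2 → C_1 maps a triangle to the signed sum of its edges. For instance
  ∂acd = cd − ad + ac,
  ∂bcd = cd − bd + bc.
The resulting 6×4 matrix has rank 3, and its Smith normal form has invariant factors (1,1,1).

Reading off H_k = ker ∂_k / im ∂_{k+1}:

  H_0: rank C_0 − rank ∂_1 = 4 − 3 = 1, and the invariant factors of ∂_1 are all 1, so H_0 = Z.
  H_1: rank ker ∂_1 − rank ∂_2 = (6 − 3) − 3 = 0, and the invariant factors of ∂_2 are all 1, so H_1 = 0.
  H_2: rank ker ∂_2 − rank ∂_3 = (4 − 3) − 0 = 1, and there is no ∂_3, so H_2 = Z.

As a check, the Euler characteristic is 4 − 6 + 4 = 2, which agrees with 1 − 0 + 1 = 2.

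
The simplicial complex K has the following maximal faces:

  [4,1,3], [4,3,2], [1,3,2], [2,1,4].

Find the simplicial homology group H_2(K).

H_2 = Z.

Fix the vertex order 1 < 2 < 3 < 4 and write every simplex with vertices in increasing order. Then dim K = 2 and the simplices of K are:

  0-simplices (4): [1], [2], [3], [4]
  1-simplices (6): [1,2], [1,3], [1,4], [2,3], [2,4], [3,4]
  2-simplices (4): [1,2,3], [1,2,4], [1,3,4], [2,3,4]

giving chain groups C_0 ≅ Z^4, C_1 ≅ Z^6, C_2 ≅ Z^4.

The boundary map ∂_1: C_1 → C_0 maps an edge to its endpoints' difference, ∂[p,q] = q − p.
The resulting 4×6 matrix has rank 3, and its Smith normal form has invariant factors (1,1,1).

∂_2: C_2 → C_1 acts by ∂[p,q,r] = [q,r] − [p,r] + [p,q]. For instance
  ∂[1,2,4] = [2,4] − [1,4] + [1,2],
  ∂[2,3,4] = [3,4] − [2,4] + [2,3].
This gives a 6×4 integer matrix of rank 3; reducing to Smith normal form yields diagonal entries (1,1,1).

Reading off H_k = ker ∂_k / im ∂_{k+1}:

  H_2: rank ker ∂_2 − rank ∂_3 = (4 − 3) − 0 = 1, and there is no ∂_3, so H_2 = Z.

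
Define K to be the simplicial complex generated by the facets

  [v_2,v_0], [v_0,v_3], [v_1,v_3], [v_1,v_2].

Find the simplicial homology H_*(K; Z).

H_0 ≅ Z,  H_1 ≅ Z.

K has 4 vertices, 4 edges.
rank ∂_0 = 0, rank ∂_1 = 3 ⇒ b_0 = 4 − 0 − 3 = 1; all invariant factors of ∂_1 are 1 so no torsion. So H_0 = Z.
rank ∂_1 = 3, rank ∂_2 = 0 ⇒ b_1 = 4 − 3 − 0 = 1. So H_1 = Z.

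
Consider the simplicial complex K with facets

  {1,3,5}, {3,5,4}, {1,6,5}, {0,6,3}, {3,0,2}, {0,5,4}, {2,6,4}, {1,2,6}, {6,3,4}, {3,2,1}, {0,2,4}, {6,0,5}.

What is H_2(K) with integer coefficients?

K has 7 vertices, 18 edges, 12 triangles.
rank ∂_2 = 12, rank ∂_3 = 0 ⇒ b_2 = 12 − 12 − 0 = 0. So H_2 ≅ 0.

H_2 ≅ 0.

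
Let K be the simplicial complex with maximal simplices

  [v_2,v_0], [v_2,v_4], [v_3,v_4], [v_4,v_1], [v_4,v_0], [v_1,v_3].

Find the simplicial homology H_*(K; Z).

H_0 ≅ Z,  H_1 ≅ Z^2.

Order the vertices as v_0 < v_1 < v_2 < v_3 < v_4. Listing each simplex with vertices in this order, K has dimension 1 with simplices:

  0-simplices (5): [v_0], [v_1], [v_2], [v_3], [v_4]
  1-simplices (6): [v_0,v_2], [v_0,v_4], [v_1,v_3], [v_1,v_4], [v_2,v_4], [v_3,v_4]

giving chain groups C_0 ≅ Z^5, C_1 ≅ Z^6.

Boundary ∂_1: C_1 → C_0 maps an edge to its endpoints' difference, ∂[p,q] = q − p.
The 5×6 boundary matrix has rank 4 and Smith normal form diag(1,1,1,1).

Computing H_k = (kernel of ∂_k) / (image of ∂_{k+1}):

  H_0: rank C_0 − rank ∂_1 = 5 − 4 = 1, and the invariant factors of ∂_1 are all 1, so H_0 ≅ Z.
  H_1: rank ker ∂_1 − rank ∂_2 = (6 − 4) − 0 = 2, and there is no ∂_2, so H_1 ≅ Z^2.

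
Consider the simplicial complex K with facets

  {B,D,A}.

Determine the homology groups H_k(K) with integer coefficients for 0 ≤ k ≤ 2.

We work with the vertex ordering A < B < D. The simplices of K, each written with vertices in increasing order, are:

  0-simplices (3): A, B, D
  1-simplices (3): AB, AD, BD
  2-simplices (1): ABD

Hence C_0 ≅ Z^3, C_1 ≅ Z^3, C_2 ≅ Z^1.

Boundary ∂_1: C_1 → C_0 is given by ∂[p,q] = [q] − [p]. For instance
  ∂AB = B − A.
The resulting 3×3 matrix has rank 2, and its Smith normal form has invariant factors (1,1).

The boundary map ∂_2: C_2 → C_1 acts by ∂[p,q,r] = [q,r] − [p,r] + [p,q]. For instance
  ∂ABD = BD − AD + AB.
This gives a 3×1 integer matrix of rank 1; reducing to Smith normal form yields diagonal entries (1).

Computing H_k = (kernel of ∂_k) / (image of ∂_{k+1}):

  H_0: rank C_0 − rank ∂_1 = 3 − 2 = 1, and the invariant factors of ∂_1 are all 1, so H_0 ≅ Z.
  H_1: rank ker ∂_1 − rank ∂_2 = (3 − 2) − 1 = 0, and the invariant factors of ∂_2 are all 1, so H_1 ≅ 0.
  H_2: rank ker ∂_2 − rank ∂_3 = (1 − 1) − 0 = 0, and there is no ∂_3, so H_2 ≅ 0.

H_0 = Z,  H_1 = 0,  H_2 = 0.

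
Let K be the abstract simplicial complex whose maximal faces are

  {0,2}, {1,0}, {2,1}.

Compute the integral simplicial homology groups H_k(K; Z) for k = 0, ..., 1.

H_0 = Z,  H_1 = Z.

Take the total order 0 < 1 < 2 on the vertex set. Then K (dimension 1) consists of the simplices:

  0-simplices (3): [0], [1], [2]
  1-simplices (3): [0,1], [0,2], [1,2]

giving chain groups C_0 ≅ Z^3, C_1 ≅ Z^3.

∂_1: C_1 → C_0 is given by ∂[p,q] = [q] − [p].
The resulting 3×3 matrix has rank 2, and its Smith normal form has invariant factors (1,1).

From H_k ≅ ker(∂_k) / im(∂_{k+1}) we obtain:

  H_0: rank C_0 − rank ∂_1 = 3 − 2 = 1, and the invariant factors of ∂_1 are all 1, so H_0 = Z.
  H_1: rank ker ∂_1 − rank ∂_2 = (3 − 2) − 0 = 1, and there is no ∂_2, so H_1 = Z.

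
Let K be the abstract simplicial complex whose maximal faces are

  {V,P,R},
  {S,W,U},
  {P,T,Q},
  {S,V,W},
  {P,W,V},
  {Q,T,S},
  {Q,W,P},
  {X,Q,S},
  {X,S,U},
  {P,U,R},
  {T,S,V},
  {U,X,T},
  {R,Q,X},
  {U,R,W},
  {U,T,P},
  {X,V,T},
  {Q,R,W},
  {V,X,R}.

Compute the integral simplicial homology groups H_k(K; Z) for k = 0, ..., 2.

We work with the vertex ordering P < Q < R < S < T < U < V < W < X. The simplices of K, each written with vertices in increasing order, are:

  0-simplices (9): P, Q, R, S, T, U, V, W, X
  1-simplices (27): PQ, PR, PT, PU, PV, PW, QR, QS, QT, QW, QX, RU, RV, RW, RX, ST, SU, SV, SW, SX, TU, TV, TX, UW, UX, VW, VX
  2-simplices (18): PQT, PQW, PRU, PRV, PTU, PVW, QRW, QRX, QST, QSX, RUW, RVX, STV, SUW, SUX, SVW, TUX, TVX

so the chain groups are C_0 ≅ Z^9, C_1 ≅ Z^27, C_2 ≅ Z^18.

Boundary ∂_1: C_1 → C_0 maps an edge to its endpoints' difference, ∂[p,q] = q − p.
As a 9×27 matrix over Z this has rank 8, with invariant factors (1,1,1,1,1,1,1,1).

The boundary map ∂_2: C_2 → C_1 acts by ∂[p,q,r] = [q,r] − [p,r] + [p,q]. For instance
  ∂QST = ST − QT + QS,
  ∂SVW = VW − SW + SV.
As a 27×18 matrix over Z this has rank 18, with invariant factors (1,1,1,1,1,1,1,1,1,1,1,1,1,1,1,1,1,2).

From H_k ≅ ker(∂_k) / im(∂_{k+1}) we obtain:

  H_0: rank C_0 − rank ∂_1 = 9 − 8 = 1, and the invariant factors of ∂_1 are all 1, so H_0 = Z.
  H_1: rank ker ∂_1 − rank ∂_2 = (27 − 8) − 18 = 1, and ∂_2 has invariant factor 2 > 1, so H_1 = Z ⊕ Z/2.
  H_2: rank ker ∂_2 − rank ∂_3 = (18 − 18) − 0 = 0, and there is no ∂_3, so H_2 = 0.

H_0 = Z,  H_1 = Z ⊕ Z/2,  H_2 = 0.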